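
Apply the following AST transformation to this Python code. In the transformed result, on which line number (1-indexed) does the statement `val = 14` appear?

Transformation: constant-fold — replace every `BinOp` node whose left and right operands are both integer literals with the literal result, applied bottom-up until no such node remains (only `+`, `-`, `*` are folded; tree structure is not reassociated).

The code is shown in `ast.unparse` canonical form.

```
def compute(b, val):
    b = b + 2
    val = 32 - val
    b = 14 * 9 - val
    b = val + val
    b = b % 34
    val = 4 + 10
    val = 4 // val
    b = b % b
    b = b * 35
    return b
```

Transformed code:
def compute(b, val):
    b = b + 2
    val = 32 - val
    b = 126 - val
    b = val + val
    b = b % 34
    val = 14
    val = 4 // val
    b = b % b
    b = b * 35
    return b

7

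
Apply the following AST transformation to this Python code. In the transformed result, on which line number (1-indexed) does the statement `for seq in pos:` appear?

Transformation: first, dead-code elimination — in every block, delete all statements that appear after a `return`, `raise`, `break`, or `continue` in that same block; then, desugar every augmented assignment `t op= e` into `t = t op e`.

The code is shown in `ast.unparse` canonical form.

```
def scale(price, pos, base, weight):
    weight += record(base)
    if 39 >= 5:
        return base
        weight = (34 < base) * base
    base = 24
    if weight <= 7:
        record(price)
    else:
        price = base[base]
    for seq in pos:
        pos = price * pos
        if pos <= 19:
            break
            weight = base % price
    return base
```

Transformed code:
def scale(price, pos, base, weight):
    weight = weight + record(base)
    if 39 >= 5:
        return base
    base = 24
    if weight <= 7:
        record(price)
    else:
        price = base[base]
    for seq in pos:
        pos = price * pos
        if pos <= 19:
            break
    return base

10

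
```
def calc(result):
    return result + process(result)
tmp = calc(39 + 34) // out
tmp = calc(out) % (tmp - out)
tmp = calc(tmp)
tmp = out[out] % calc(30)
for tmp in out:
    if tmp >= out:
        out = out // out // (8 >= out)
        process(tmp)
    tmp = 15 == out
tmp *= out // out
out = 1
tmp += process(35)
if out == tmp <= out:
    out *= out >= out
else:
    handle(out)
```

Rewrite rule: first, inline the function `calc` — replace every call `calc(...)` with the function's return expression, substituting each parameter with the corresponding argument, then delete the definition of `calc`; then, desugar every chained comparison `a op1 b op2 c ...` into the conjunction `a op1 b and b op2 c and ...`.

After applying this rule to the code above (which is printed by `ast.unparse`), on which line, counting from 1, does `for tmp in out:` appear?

Transformed code:
tmp = (39 + 34 + process(39 + 34)) // out
tmp = (out + process(out)) % (tmp - out)
tmp = tmp + process(tmp)
tmp = out[out] % (30 + process(30))
for tmp in out:
    if tmp >= out:
        out = out // out // (8 >= out)
        process(tmp)
    tmp = 15 == out
tmp *= out // out
out = 1
tmp += process(35)
if out == tmp and tmp <= out:
    out *= out >= out
else:
    handle(out)

5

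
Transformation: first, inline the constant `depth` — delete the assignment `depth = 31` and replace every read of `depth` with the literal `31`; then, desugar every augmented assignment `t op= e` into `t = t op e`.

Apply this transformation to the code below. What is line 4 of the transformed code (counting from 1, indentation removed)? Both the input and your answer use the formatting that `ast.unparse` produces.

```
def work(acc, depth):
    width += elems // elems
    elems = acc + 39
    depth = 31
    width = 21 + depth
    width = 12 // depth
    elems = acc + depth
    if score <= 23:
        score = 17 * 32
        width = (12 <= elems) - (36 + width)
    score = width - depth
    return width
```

width = 21 + 31

Transformed code:
def work(acc, depth):
    width = width + elems // elems
    elems = acc + 39
    width = 21 + 31
    width = 12 // 31
    elems = acc + 31
    if score <= 23:
        score = 17 * 32
        width = (12 <= elems) - (36 + width)
    score = width - 31
    return width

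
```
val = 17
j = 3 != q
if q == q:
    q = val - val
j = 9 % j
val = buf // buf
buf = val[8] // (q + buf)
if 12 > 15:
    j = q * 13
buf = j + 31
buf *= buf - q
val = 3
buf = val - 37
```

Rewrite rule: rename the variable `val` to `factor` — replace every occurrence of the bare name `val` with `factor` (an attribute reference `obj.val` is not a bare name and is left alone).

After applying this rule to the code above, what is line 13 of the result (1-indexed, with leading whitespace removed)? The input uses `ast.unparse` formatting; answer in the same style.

buf = factor - 37

Transformed code:
factor = 17
j = 3 != q
if q == q:
    q = factor - factor
j = 9 % j
factor = buf // buf
buf = factor[8] // (q + buf)
if 12 > 15:
    j = q * 13
buf = j + 31
buf *= buf - q
factor = 3
buf = factor - 37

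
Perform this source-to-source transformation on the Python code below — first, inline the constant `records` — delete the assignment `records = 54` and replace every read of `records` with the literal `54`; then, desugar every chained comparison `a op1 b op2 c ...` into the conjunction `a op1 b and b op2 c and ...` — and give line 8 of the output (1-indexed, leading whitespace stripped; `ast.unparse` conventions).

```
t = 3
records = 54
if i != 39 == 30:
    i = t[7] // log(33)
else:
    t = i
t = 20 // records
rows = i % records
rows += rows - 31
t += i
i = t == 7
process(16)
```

Transformed code:
t = 3
if i != 39 and 39 == 30:
    i = t[7] // log(33)
else:
    t = i
t = 20 // 54
rows = i % 54
rows += rows - 31
t += i
i = t == 7
process(16)

rows += rows - 31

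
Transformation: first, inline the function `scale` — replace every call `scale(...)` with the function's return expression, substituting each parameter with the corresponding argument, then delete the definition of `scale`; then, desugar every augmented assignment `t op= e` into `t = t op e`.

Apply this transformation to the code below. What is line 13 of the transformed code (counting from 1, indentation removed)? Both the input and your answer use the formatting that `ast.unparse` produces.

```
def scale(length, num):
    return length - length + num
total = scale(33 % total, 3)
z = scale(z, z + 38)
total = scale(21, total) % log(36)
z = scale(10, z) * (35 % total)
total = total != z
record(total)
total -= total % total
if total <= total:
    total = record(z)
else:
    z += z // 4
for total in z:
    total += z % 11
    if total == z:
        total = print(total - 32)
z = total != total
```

Transformed code:
total = 33 % total - 33 % total + 3
z = z - z + (z + 38)
total = (21 - 21 + total) % log(36)
z = (10 - 10 + z) * (35 % total)
total = total != z
record(total)
total = total - total % total
if total <= total:
    total = record(z)
else:
    z = z + z // 4
for total in z:
    total = total + z % 11
    if total == z:
        total = print(total - 32)
z = total != total

total = total + z % 11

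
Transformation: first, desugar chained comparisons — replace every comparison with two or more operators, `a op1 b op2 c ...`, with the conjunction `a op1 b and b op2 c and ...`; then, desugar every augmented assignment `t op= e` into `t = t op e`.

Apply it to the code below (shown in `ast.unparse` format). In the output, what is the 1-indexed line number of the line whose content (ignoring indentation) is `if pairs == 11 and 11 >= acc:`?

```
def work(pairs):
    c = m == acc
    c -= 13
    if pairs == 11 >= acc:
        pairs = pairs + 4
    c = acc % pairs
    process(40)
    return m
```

Transformed code:
def work(pairs):
    c = m == acc
    c = c - 13
    if pairs == 11 and 11 >= acc:
        pairs = pairs + 4
    c = acc % pairs
    process(40)
    return m

4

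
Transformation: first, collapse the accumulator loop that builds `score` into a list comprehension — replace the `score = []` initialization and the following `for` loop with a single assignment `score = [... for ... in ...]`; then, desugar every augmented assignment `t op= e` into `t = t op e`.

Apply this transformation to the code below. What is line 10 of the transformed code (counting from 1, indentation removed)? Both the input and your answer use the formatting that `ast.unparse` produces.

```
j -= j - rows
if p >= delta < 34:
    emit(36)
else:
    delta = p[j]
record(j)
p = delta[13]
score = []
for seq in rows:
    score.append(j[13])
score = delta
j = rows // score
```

Transformed code:
j = j - (j - rows)
if p >= delta < 34:
    emit(36)
else:
    delta = p[j]
record(j)
p = delta[13]
score = [j[13] for seq in rows]
score = delta
j = rows // score

j = rows // score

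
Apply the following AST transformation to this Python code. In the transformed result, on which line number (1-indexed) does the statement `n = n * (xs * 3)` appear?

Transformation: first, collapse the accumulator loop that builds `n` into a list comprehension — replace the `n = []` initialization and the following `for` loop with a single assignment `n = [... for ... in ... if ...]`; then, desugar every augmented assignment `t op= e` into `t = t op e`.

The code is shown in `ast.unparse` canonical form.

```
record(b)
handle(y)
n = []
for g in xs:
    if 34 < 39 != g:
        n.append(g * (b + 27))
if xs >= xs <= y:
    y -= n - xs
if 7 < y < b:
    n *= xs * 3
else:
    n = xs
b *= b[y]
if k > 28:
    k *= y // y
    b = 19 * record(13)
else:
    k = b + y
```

Transformed code:
record(b)
handle(y)
n = [g * (b + 27) for g in xs if 34 < 39 != g]
if xs >= xs <= y:
    y = y - (n - xs)
if 7 < y < b:
    n = n * (xs * 3)
else:
    n = xs
b = b * b[y]
if k > 28:
    k = k * (y // y)
    b = 19 * record(13)
else:
    k = b + y

7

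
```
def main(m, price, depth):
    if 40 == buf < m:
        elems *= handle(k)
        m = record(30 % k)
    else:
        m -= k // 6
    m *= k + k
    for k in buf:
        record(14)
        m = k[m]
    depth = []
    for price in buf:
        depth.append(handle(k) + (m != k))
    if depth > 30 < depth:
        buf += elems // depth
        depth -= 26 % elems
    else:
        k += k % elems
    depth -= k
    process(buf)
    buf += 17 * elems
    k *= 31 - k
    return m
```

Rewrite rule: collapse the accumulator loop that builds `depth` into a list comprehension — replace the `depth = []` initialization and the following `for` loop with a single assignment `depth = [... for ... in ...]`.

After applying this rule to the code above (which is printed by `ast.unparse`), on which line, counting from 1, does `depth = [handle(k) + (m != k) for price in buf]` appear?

11

Transformed code:
def main(m, price, depth):
    if 40 == buf < m:
        elems *= handle(k)
        m = record(30 % k)
    else:
        m -= k // 6
    m *= k + k
    for k in buf:
        record(14)
        m = k[m]
    depth = [handle(k) + (m != k) for price in buf]
    if depth > 30 < depth:
        buf += elems // depth
        depth -= 26 % elems
    else:
        k += k % elems
    depth -= k
    process(buf)
    buf += 17 * elems
    k *= 31 - k
    return m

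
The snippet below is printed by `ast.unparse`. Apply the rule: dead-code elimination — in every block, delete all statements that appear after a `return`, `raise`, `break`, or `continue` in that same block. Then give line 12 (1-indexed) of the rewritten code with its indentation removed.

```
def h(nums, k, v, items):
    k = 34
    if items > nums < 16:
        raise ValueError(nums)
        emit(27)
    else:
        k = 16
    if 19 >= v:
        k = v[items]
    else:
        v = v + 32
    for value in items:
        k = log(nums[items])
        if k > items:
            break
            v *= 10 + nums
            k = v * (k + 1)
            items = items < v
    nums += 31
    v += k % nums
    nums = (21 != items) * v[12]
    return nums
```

Transformed code:
def h(nums, k, v, items):
    k = 34
    if items > nums < 16:
        raise ValueError(nums)
    else:
        k = 16
    if 19 >= v:
        k = v[items]
    else:
        v = v + 32
    for value in items:
        k = log(nums[items])
        if k > items:
            break
    nums += 31
    v += k % nums
    nums = (21 != items) * v[12]
    return nums

k = log(nums[items])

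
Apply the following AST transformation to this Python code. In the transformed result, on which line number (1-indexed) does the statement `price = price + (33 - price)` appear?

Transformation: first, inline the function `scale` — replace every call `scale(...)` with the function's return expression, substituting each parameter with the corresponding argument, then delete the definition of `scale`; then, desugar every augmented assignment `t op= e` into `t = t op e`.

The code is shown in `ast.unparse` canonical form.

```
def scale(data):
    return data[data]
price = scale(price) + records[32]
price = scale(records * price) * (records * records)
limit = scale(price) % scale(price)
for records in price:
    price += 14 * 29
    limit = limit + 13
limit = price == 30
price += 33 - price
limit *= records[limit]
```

Transformed code:
price = price[price] + records[32]
price = (records * price)[records * price] * (records * records)
limit = price[price] % price[price]
for records in price:
    price = price + 14 * 29
    limit = limit + 13
limit = price == 30
price = price + (33 - price)
limit = limit * records[limit]

8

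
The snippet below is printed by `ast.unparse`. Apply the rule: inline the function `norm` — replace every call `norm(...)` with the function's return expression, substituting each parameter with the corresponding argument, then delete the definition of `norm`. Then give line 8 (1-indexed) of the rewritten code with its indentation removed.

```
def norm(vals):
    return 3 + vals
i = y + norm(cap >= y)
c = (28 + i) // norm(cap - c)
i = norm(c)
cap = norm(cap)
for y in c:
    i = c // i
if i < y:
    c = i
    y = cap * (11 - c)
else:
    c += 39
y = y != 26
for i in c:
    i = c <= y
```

c = i

Transformed code:
i = y + (3 + (cap >= y))
c = (28 + i) // (3 + (cap - c))
i = 3 + c
cap = 3 + cap
for y in c:
    i = c // i
if i < y:
    c = i
    y = cap * (11 - c)
else:
    c += 39
y = y != 26
for i in c:
    i = c <= y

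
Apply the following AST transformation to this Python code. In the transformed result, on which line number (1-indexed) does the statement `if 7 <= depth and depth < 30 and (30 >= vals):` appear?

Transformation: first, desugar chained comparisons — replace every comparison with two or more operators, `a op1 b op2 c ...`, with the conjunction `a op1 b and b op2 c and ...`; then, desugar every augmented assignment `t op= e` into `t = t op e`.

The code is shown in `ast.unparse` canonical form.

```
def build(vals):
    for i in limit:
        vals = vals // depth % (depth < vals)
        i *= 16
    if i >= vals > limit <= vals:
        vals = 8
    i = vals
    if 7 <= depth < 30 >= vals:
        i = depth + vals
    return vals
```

Transformed code:
def build(vals):
    for i in limit:
        vals = vals // depth % (depth < vals)
        i = i * 16
    if i >= vals and vals > limit and (limit <= vals):
        vals = 8
    i = vals
    if 7 <= depth and depth < 30 and (30 >= vals):
        i = depth + vals
    return vals

8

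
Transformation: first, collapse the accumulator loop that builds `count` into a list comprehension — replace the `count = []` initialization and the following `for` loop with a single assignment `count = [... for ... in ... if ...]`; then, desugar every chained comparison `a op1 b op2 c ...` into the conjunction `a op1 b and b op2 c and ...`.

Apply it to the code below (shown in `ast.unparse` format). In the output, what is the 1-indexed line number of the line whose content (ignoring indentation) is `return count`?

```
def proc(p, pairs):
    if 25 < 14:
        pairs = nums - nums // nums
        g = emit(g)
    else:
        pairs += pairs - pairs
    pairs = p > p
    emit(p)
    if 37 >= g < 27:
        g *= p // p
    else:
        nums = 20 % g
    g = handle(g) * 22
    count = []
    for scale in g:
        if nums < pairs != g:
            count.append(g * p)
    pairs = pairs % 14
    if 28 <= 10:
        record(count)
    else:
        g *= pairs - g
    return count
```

20

Transformed code:
def proc(p, pairs):
    if 25 < 14:
        pairs = nums - nums // nums
        g = emit(g)
    else:
        pairs += pairs - pairs
    pairs = p > p
    emit(p)
    if 37 >= g and g < 27:
        g *= p // p
    else:
        nums = 20 % g
    g = handle(g) * 22
    count = [g * p for scale in g if nums < pairs and pairs != g]
    pairs = pairs % 14
    if 28 <= 10:
        record(count)
    else:
        g *= pairs - g
    return count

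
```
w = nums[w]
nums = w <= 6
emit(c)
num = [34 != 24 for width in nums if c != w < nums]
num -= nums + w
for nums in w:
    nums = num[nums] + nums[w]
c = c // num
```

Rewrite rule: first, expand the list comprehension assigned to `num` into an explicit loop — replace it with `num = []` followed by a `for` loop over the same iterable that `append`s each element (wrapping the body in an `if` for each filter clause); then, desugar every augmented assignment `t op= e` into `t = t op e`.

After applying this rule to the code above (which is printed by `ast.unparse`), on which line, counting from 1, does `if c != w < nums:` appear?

6

Transformed code:
w = nums[w]
nums = w <= 6
emit(c)
num = []
for width in nums:
    if c != w < nums:
        num.append(34 != 24)
num = num - (nums + w)
for nums in w:
    nums = num[nums] + nums[w]
c = c // num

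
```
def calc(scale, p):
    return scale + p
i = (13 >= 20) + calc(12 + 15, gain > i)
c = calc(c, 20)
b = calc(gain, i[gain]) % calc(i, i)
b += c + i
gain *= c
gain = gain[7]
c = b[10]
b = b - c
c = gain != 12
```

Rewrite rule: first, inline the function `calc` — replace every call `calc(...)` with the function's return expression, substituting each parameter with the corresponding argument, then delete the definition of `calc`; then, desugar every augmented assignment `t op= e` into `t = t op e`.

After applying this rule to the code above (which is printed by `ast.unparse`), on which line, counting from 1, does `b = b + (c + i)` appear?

Transformed code:
i = (13 >= 20) + (12 + 15 + (gain > i))
c = c + 20
b = (gain + i[gain]) % (i + i)
b = b + (c + i)
gain = gain * c
gain = gain[7]
c = b[10]
b = b - c
c = gain != 12

4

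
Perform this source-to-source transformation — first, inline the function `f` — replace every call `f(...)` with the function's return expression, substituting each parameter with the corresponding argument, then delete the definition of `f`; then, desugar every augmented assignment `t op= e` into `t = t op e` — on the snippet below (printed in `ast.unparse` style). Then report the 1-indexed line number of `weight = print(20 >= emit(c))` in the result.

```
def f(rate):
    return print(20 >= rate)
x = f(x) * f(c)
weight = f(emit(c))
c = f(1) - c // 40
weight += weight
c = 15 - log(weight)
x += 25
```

Transformed code:
x = print(20 >= x) * print(20 >= c)
weight = print(20 >= emit(c))
c = print(20 >= 1) - c // 40
weight = weight + weight
c = 15 - log(weight)
x = x + 25

2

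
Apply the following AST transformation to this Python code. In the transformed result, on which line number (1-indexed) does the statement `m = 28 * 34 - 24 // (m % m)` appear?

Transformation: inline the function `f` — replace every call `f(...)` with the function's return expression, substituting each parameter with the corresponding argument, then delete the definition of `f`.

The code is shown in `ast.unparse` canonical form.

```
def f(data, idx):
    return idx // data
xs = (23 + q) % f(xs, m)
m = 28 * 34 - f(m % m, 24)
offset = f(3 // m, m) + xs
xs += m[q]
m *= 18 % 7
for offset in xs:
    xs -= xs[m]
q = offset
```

Transformed code:
xs = (23 + q) % (m // xs)
m = 28 * 34 - 24 // (m % m)
offset = m // (3 // m) + xs
xs += m[q]
m *= 18 % 7
for offset in xs:
    xs -= xs[m]
q = offset

2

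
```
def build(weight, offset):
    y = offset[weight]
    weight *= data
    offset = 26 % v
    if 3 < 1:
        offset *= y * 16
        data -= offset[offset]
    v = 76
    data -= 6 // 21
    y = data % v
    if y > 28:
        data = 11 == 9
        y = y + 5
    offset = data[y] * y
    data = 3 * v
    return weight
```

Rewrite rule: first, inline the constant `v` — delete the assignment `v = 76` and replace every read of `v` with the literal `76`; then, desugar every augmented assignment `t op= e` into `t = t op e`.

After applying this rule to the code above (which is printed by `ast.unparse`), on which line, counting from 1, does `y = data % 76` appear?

Transformed code:
def build(weight, offset):
    y = offset[weight]
    weight = weight * data
    offset = 26 % 76
    if 3 < 1:
        offset = offset * (y * 16)
        data = data - offset[offset]
    data = data - 6 // 21
    y = data % 76
    if y > 28:
        data = 11 == 9
        y = y + 5
    offset = data[y] * y
    data = 3 * 76
    return weight

9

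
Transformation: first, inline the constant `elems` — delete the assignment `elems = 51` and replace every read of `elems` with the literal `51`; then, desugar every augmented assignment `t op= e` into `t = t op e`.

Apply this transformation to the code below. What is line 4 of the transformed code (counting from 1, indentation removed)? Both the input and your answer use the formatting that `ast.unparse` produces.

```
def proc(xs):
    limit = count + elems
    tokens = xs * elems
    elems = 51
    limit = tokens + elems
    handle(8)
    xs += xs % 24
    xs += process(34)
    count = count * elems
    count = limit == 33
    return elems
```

Transformed code:
def proc(xs):
    limit = count + 51
    tokens = xs * 51
    limit = tokens + 51
    handle(8)
    xs = xs + xs % 24
    xs = xs + process(34)
    count = count * 51
    count = limit == 33
    return 51

limit = tokens + 51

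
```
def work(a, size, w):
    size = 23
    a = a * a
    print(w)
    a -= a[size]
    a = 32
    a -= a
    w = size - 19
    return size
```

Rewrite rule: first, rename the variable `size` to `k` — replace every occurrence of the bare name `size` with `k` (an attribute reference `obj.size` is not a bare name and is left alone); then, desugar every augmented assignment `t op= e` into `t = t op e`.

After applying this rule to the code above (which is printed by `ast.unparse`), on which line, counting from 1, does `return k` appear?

Transformed code:
def work(a, k, w):
    k = 23
    a = a * a
    print(w)
    a = a - a[k]
    a = 32
    a = a - a
    w = k - 19
    return k

9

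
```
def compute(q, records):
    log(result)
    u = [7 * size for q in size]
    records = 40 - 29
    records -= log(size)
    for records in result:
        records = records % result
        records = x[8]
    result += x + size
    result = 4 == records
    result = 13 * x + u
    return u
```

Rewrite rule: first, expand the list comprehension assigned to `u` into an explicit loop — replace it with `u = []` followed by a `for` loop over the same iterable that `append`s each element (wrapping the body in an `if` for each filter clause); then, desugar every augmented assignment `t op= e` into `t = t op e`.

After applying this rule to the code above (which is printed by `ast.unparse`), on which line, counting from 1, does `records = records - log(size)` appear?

Transformed code:
def compute(q, records):
    log(result)
    u = []
    for q in size:
        u.append(7 * size)
    records = 40 - 29
    records = records - log(size)
    for records in result:
        records = records % result
        records = x[8]
    result = result + (x + size)
    result = 4 == records
    result = 13 * x + u
    return u

7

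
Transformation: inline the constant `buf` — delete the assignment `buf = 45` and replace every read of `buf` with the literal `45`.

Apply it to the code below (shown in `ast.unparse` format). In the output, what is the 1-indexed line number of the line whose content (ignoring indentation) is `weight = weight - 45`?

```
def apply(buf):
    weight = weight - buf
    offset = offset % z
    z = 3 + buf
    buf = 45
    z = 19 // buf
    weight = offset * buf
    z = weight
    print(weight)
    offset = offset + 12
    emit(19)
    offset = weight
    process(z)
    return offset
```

2

Transformed code:
def apply(buf):
    weight = weight - 45
    offset = offset % z
    z = 3 + 45
    z = 19 // 45
    weight = offset * 45
    z = weight
    print(weight)
    offset = offset + 12
    emit(19)
    offset = weight
    process(z)
    return offset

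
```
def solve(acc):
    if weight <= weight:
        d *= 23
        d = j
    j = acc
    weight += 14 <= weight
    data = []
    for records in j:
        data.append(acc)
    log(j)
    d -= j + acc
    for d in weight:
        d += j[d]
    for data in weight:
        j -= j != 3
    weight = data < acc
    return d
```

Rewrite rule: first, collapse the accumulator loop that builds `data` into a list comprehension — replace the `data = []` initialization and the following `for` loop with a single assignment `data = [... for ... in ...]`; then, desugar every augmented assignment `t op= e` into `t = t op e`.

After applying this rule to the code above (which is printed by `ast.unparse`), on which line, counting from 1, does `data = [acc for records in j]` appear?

7

Transformed code:
def solve(acc):
    if weight <= weight:
        d = d * 23
        d = j
    j = acc
    weight = weight + (14 <= weight)
    data = [acc for records in j]
    log(j)
    d = d - (j + acc)
    for d in weight:
        d = d + j[d]
    for data in weight:
        j = j - (j != 3)
    weight = data < acc
    return d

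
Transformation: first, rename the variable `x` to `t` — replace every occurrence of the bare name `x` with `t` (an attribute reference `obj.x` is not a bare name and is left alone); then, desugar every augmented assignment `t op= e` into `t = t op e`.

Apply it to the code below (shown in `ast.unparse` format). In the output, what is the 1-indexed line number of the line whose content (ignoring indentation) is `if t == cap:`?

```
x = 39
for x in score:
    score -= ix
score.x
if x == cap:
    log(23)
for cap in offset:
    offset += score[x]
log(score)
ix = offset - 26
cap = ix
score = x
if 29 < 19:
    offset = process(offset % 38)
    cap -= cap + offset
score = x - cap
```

5

Transformed code:
t = 39
for t in score:
    score = score - ix
score.x
if t == cap:
    log(23)
for cap in offset:
    offset = offset + score[t]
log(score)
ix = offset - 26
cap = ix
score = t
if 29 < 19:
    offset = process(offset % 38)
    cap = cap - (cap + offset)
score = t - cap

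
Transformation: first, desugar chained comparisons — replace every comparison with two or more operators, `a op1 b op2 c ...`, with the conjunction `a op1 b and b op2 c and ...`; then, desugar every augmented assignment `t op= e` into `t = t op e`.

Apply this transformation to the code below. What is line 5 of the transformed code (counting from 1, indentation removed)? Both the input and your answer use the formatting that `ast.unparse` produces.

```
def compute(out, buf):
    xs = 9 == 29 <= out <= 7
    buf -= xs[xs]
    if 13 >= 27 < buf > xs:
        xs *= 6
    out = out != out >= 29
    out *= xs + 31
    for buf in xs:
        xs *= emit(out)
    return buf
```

Transformed code:
def compute(out, buf):
    xs = 9 == 29 and 29 <= out and (out <= 7)
    buf = buf - xs[xs]
    if 13 >= 27 and 27 < buf and (buf > xs):
        xs = xs * 6
    out = out != out and out >= 29
    out = out * (xs + 31)
    for buf in xs:
        xs = xs * emit(out)
    return buf

xs = xs * 6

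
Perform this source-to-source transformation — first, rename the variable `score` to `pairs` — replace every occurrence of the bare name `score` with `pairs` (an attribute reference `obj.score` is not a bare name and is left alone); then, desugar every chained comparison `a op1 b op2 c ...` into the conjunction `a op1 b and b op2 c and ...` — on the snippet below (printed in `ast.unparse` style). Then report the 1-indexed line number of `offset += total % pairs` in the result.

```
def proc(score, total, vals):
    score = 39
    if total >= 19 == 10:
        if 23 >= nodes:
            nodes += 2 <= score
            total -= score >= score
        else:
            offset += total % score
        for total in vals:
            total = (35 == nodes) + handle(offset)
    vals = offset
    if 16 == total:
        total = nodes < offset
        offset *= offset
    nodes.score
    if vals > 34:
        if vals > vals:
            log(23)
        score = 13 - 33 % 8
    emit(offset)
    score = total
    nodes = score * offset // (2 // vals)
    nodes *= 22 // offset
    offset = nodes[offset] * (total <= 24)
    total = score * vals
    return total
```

Transformed code:
def proc(pairs, total, vals):
    pairs = 39
    if total >= 19 and 19 == 10:
        if 23 >= nodes:
            nodes += 2 <= pairs
            total -= pairs >= pairs
        else:
            offset += total % pairs
        for total in vals:
            total = (35 == nodes) + handle(offset)
    vals = offset
    if 16 == total:
        total = nodes < offset
        offset *= offset
    nodes.score
    if vals > 34:
        if vals > vals:
            log(23)
        pairs = 13 - 33 % 8
    emit(offset)
    pairs = total
    nodes = pairs * offset // (2 // vals)
    nodes *= 22 // offset
    offset = nodes[offset] * (total <= 24)
    total = pairs * vals
    return total

8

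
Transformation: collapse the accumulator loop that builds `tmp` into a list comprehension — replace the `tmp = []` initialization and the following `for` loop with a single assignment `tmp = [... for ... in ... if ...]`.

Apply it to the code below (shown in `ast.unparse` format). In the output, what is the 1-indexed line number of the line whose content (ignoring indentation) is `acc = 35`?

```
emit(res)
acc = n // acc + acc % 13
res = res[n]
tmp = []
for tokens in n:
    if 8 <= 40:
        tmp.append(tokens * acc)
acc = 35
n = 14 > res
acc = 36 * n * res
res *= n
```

Transformed code:
emit(res)
acc = n // acc + acc % 13
res = res[n]
tmp = [tokens * acc for tokens in n if 8 <= 40]
acc = 35
n = 14 > res
acc = 36 * n * res
res *= n

5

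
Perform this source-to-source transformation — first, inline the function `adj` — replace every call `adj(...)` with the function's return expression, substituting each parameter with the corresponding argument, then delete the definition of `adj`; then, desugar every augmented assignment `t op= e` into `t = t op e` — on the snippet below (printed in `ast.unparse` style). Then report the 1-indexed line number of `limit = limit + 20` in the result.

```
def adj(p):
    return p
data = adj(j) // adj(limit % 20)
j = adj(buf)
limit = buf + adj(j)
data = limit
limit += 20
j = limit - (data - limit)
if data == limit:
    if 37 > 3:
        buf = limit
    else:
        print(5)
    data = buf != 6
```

Transformed code:
data = j // (limit % 20)
j = buf
limit = buf + j
data = limit
limit = limit + 20
j = limit - (data - limit)
if data == limit:
    if 37 > 3:
        buf = limit
    else:
        print(5)
    data = buf != 6

5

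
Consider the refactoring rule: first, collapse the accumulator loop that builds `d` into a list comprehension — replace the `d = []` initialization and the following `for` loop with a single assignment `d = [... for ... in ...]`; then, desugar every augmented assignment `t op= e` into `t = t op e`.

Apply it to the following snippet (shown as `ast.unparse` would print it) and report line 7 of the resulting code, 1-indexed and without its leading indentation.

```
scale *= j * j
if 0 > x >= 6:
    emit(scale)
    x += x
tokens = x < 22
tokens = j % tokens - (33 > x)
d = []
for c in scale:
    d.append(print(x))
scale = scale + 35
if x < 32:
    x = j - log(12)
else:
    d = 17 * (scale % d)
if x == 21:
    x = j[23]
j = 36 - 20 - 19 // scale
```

d = [print(x) for c in scale]

Transformed code:
scale = scale * (j * j)
if 0 > x >= 6:
    emit(scale)
    x = x + x
tokens = x < 22
tokens = j % tokens - (33 > x)
d = [print(x) for c in scale]
scale = scale + 35
if x < 32:
    x = j - log(12)
else:
    d = 17 * (scale % d)
if x == 21:
    x = j[23]
j = 36 - 20 - 19 // scale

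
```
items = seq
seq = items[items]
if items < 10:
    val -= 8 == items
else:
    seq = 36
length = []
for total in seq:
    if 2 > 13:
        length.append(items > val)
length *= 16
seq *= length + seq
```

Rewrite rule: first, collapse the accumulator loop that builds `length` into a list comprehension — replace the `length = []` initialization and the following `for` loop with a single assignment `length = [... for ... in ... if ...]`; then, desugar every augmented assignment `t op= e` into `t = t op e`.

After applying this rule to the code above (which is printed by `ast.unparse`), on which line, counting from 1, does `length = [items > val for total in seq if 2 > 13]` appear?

7

Transformed code:
items = seq
seq = items[items]
if items < 10:
    val = val - (8 == items)
else:
    seq = 36
length = [items > val for total in seq if 2 > 13]
length = length * 16
seq = seq * (length + seq)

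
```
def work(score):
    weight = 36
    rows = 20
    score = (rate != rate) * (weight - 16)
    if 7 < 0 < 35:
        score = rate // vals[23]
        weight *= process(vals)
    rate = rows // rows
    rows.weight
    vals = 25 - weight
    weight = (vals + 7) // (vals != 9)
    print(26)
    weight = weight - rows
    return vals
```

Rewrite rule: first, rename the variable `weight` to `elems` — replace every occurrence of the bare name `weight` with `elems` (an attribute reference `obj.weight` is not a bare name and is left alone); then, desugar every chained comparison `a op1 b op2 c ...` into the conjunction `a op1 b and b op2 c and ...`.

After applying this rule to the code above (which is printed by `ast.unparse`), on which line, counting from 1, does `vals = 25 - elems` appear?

10

Transformed code:
def work(score):
    elems = 36
    rows = 20
    score = (rate != rate) * (elems - 16)
    if 7 < 0 and 0 < 35:
        score = rate // vals[23]
        elems *= process(vals)
    rate = rows // rows
    rows.weight
    vals = 25 - elems
    elems = (vals + 7) // (vals != 9)
    print(26)
    elems = elems - rows
    return vals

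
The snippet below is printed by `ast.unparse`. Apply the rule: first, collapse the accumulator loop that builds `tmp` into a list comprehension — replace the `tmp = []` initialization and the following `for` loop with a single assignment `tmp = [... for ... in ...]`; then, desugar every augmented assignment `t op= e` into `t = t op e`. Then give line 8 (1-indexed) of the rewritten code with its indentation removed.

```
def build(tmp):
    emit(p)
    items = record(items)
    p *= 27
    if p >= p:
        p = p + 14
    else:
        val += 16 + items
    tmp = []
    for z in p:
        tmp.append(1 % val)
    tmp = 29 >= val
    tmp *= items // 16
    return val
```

Transformed code:
def build(tmp):
    emit(p)
    items = record(items)
    p = p * 27
    if p >= p:
        p = p + 14
    else:
        val = val + (16 + items)
    tmp = [1 % val for z in p]
    tmp = 29 >= val
    tmp = tmp * (items // 16)
    return val

val = val + (16 + items)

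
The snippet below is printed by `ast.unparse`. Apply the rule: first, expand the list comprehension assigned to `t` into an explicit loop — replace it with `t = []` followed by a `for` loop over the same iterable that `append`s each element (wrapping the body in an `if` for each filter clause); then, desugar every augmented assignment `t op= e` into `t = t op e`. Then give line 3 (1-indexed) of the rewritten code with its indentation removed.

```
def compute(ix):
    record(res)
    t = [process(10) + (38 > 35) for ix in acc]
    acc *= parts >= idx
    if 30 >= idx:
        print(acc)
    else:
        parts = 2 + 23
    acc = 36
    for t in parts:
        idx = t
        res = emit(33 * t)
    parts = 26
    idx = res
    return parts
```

Transformed code:
def compute(ix):
    record(res)
    t = []
    for ix in acc:
        t.append(process(10) + (38 > 35))
    acc = acc * (parts >= idx)
    if 30 >= idx:
        print(acc)
    else:
        parts = 2 + 23
    acc = 36
    for t in parts:
        idx = t
        res = emit(33 * t)
    parts = 26
    idx = res
    return parts

t = []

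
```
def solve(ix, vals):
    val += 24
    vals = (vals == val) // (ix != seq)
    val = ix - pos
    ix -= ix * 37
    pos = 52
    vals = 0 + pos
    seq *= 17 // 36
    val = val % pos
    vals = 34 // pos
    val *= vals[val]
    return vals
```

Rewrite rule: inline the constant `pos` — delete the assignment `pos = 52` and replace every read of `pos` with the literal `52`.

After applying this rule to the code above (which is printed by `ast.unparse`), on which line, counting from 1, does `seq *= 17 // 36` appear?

7

Transformed code:
def solve(ix, vals):
    val += 24
    vals = (vals == val) // (ix != seq)
    val = ix - 52
    ix -= ix * 37
    vals = 0 + 52
    seq *= 17 // 36
    val = val % 52
    vals = 34 // 52
    val *= vals[val]
    return vals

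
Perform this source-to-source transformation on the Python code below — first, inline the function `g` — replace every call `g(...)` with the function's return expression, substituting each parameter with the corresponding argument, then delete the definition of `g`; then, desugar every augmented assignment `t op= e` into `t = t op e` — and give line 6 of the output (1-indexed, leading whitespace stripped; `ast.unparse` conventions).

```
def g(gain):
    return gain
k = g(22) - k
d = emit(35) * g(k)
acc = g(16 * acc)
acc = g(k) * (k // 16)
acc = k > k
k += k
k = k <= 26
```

Transformed code:
k = 22 - k
d = emit(35) * k
acc = 16 * acc
acc = k * (k // 16)
acc = k > k
k = k + k
k = k <= 26

k = k + k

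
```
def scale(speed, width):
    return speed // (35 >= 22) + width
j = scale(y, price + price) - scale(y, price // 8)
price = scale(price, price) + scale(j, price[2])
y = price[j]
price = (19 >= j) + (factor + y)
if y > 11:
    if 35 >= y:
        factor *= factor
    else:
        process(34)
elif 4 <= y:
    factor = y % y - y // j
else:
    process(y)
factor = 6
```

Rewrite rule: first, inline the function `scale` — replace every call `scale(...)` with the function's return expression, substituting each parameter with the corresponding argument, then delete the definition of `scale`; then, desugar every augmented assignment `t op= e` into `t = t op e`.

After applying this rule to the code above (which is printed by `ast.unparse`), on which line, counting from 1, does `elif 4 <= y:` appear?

Transformed code:
j = y // (35 >= 22) + (price + price) - (y // (35 >= 22) + price // 8)
price = price // (35 >= 22) + price + (j // (35 >= 22) + price[2])
y = price[j]
price = (19 >= j) + (factor + y)
if y > 11:
    if 35 >= y:
        factor = factor * factor
    else:
        process(34)
elif 4 <= y:
    factor = y % y - y // j
else:
    process(y)
factor = 6

10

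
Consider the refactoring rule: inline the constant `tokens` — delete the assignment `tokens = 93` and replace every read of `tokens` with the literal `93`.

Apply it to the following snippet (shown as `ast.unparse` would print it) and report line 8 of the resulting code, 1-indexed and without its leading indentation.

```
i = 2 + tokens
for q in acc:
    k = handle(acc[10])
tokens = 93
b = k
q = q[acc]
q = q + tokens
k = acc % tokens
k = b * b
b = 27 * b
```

k = b * b

Transformed code:
i = 2 + 93
for q in acc:
    k = handle(acc[10])
b = k
q = q[acc]
q = q + 93
k = acc % 93
k = b * b
b = 27 * b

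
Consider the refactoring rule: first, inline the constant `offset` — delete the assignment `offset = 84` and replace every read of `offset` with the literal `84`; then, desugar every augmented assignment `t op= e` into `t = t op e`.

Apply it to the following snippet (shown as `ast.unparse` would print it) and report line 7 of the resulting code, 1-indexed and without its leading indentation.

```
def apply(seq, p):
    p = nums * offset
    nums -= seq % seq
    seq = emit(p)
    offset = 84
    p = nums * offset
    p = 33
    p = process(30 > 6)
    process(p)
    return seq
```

Transformed code:
def apply(seq, p):
    p = nums * 84
    nums = nums - seq % seq
    seq = emit(p)
    p = nums * 84
    p = 33
    p = process(30 > 6)
    process(p)
    return seq

p = process(30 > 6)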